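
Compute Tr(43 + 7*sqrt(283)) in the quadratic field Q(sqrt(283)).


Tr(a + b*sqrt(d)) = (a + b*sqrt(d)) + (a - b*sqrt(d)) = 2a
= 2 * (43)
= 86

86


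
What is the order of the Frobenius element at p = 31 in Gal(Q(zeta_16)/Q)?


The Frobenius at p in Gal(Q(zeta_n)/Q) = (Z/nZ)* is the class of p, so its order is ord_16(31), the smallest k >= 1 with 31^k = 1 mod 16.
n = 16 = 2^4, phi(16) = 8; the order divides phi(n).
Divisors of 8: 1, 2, 4, 8
Repeated squaring mod 16: 31^1 = 15, 31^2 = 1, 31^4 = 1, 31^8 = 1
Test divisors in increasing order:
  k=1: 31^1 = 15 mod 16
  k=2: 31^2 = 1 mod 16  <- first divisor giving 1
Order = 2

2


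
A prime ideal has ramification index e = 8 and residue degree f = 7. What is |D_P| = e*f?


|D_P| = e * f
= 8 * 7
= 56

56


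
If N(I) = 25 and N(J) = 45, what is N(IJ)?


N(IJ) = N(I) * N(J)
= 25 * 45
= 1125

1125


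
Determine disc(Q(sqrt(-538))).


For K = Q(sqrt(d)) with d squarefree: disc(K) = d if d = 1 mod 4, and disc(K) = 4d if d = 2 or 3 mod 4.
Here d = -538, and d mod 4 = 2.
d = 2 mod 4, not 1 (O_K = Z[sqrt(d)]), so disc(K) = 4d = 4 * (-538) = -2152

-2152


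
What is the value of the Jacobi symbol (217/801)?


Compute (217/801) via quadratic reciprocity:
  reciprocity: (217/801) -> +(801/217)
  reduce: (150/217)
  pull out 2: (2/217) = +1  (since 217 mod 8 = 1)
  reciprocity: (75/217) -> +(217/75)
  reduce: (67/75)
  reciprocity: (67/75) -> -(75/67)
  reduce: (8/67)
  pull out 2: (2/67) = -1  (since 67 mod 8 = 3)
  pull out 2: (2/67) = -1  (since 67 mod 8 = 3)
  pull out 2: (2/67) = -1  (since 67 mod 8 = 3)
  (1/67) = 1
Product of signs = 1

1


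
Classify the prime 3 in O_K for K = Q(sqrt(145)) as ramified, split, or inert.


K = Q(sqrt(145)). Since d mod 4 = 1, disc(K) = 145.
Check p | disc: 145 mod 3 = 1.
p does not divide disc. Compute Legendre symbol (d/p):
1^((3-1)/2) mod 3 = 1
(d/p) = 1, so p splits: (p) = P*P' with e=1, f=1, g=2.
Therefore p is split.

split


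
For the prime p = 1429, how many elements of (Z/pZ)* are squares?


For prime p, the number of non-zero quadratic residues is (p-1)/2.
= (1429-1)/2
= 714

714


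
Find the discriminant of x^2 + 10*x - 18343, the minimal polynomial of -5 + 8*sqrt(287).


The element -5 + 8*sqrt(287) has minimal polynomial:
x^2 + 10*x - 18343
Discriminant = (10)^2 - 4*(-18343)
= 100 + 73372
= 73472

73472


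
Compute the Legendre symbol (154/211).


p = 211 is prime, so compute (154/211) with the reciprocity algorithm (Jacobi-symbol steps: pull out 2s via (2/n), flip via reciprocity, reduce):
  pull out 2: (2/211) = -1  (since 211 mod 8 = 3)
  reciprocity: (77/211) -> +(211/77)
  reduce: (57/77)
  reciprocity: (57/77) -> +(77/57)
  reduce: (20/57)
  pull out 2: (2/57) = +1  (since 57 mod 8 = 1)
  pull out 2: (2/57) = +1  (since 57 mod 8 = 1)
  reciprocity: (5/57) -> +(57/5)
  reduce: (2/5)
  pull out 2: (2/5) = -1  (since 5 mod 8 = 5)
  (1/5) = 1
Product of signs = 1
(154/211) = 1

1


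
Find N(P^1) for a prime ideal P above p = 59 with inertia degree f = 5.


N(P^a) = p^(a*f)
= 59^(1*5)
= 59^5
= 714924299

714924299


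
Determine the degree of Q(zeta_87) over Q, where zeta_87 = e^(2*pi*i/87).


The degree equals Euler's totient phi(87).
87 = 3 * 29
phi(87) = 56

56


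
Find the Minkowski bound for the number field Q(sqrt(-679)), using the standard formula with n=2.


d = -679, d mod 4 = 1, so disc(K) = d = -679; |disc(K)| = 679
Imaginary quadratic field, so n = 2, s = r2 = 1, r1 = 0
M = (n!/n^n) * (4/pi)^s * sqrt(|disc(K)|) = (2!/2^2) * (4/pi)^1 * sqrt(679)
= 0.5 * 1.273240 * 26.057628
= 16.5888

16.5888


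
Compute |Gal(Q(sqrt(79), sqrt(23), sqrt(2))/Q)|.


The 3 square roots of distinct primes are multiplicatively independent over Q,
so [K:Q] = 2^3 and Gal(K/Q) is isomorphic to (Z/2Z)^3.
|Gal| = 2^3 = 8

8


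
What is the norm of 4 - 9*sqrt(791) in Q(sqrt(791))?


N(a + b*sqrt(d)) = a^2 - d*b^2
= (4)^2 - (791)*(-9)^2
= 16 - 64071
= -64055

-64055


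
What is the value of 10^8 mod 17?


p = 17 is prime and the exponent is (p-1)/2 = 8, so by Euler's criterion 10^8 = (10/17) = +1 or -1 mod 17.
Compute by square-and-multiply:
  8 = 8 (binary 1000)
  Repeated squaring mod 17: 10^1 = 10, 10^2 = 15, 10^4 = 4, 10^8 = 16
  10^8 = 16 mod 17
Result 16 = p - 1 = -1 mod 17: 10 is a quadratic non-residue mod 17. As a residue in [0, p-1] the value is 16.
10^8 mod 17 = 16

16


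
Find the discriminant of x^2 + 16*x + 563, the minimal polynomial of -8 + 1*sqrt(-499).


The element -8 + 1*sqrt(-499) has minimal polynomial:
x^2 + 16*x + 563
Discriminant = (16)^2 - 4*(563)
= 256 - 2252
= -1996

-1996


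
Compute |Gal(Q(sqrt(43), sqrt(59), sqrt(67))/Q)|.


The 3 square roots of distinct primes are multiplicatively independent over Q,
so [K:Q] = 2^3 and Gal(K/Q) is isomorphic to (Z/2Z)^3.
|Gal| = 2^3 = 8

8


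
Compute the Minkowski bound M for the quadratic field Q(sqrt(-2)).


d = -2, d mod 4 = 2, so disc(K) = 4d = -8; |disc(K)| = 8
Imaginary quadratic field, so n = 2, s = r2 = 1, r1 = 0
M = (n!/n^n) * (4/pi)^s * sqrt(|disc(K)|) = (2!/2^2) * (4/pi)^1 * sqrt(8)
= 0.5 * 1.273240 * 2.828427
= 1.8006

1.8006


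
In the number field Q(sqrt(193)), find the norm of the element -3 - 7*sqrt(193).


N(a + b*sqrt(d)) = a^2 - d*b^2
= (-3)^2 - (193)*(-7)^2
= 9 - 9457
= -9448

-9448


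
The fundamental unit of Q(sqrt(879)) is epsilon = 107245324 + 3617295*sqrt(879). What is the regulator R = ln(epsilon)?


epsilon = 107245324 + 3617295*sqrt(879)
= 2.1449e+08
R = ln(2.1449e+08)
= 19.1838

19.1838


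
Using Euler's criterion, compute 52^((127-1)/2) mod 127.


p = 127 is prime and the exponent is (p-1)/2 = 63, so by Euler's criterion 52^63 = (52/127) = +1 or -1 mod 127.
Compute by square-and-multiply:
  63 = 32 + 16 + 8 + 4 + 2 + 1 (binary 111111)
  Repeated squaring mod 127: 52^1 = 52, 52^2 = 37, 52^4 = 99, 52^8 = 22, 52^16 = 103, 52^32 = 68
  52^63 = 52^32 * 52^16 * 52^8 * 52^4 * 52^2 * 52^1 = 68 * 103 * 22 * 99 * 37 * 52 mod 127
    68 * 103 = 7004 = 19 mod 127
    19 * 22 = 418 = 37 mod 127
    37 * 99 = 3663 = 107 mod 127
    107 * 37 = 3959 = 22 mod 127
    22 * 52 = 1144 = 1 mod 127
  52^63 = 1 mod 127
Result 1: 52 is a quadratic residue mod 127.
52^63 mod 127 = 1

1


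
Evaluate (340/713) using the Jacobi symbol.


Compute (340/713) via quadratic reciprocity:
  pull out 2: (2/713) = +1  (since 713 mod 8 = 1)
  pull out 2: (2/713) = +1  (since 713 mod 8 = 1)
  reciprocity: (85/713) -> +(713/85)
  reduce: (33/85)
  reciprocity: (33/85) -> +(85/33)
  reduce: (19/33)
  reciprocity: (19/33) -> +(33/19)
  reduce: (14/19)
  pull out 2: (2/19) = -1  (since 19 mod 8 = 3)
  reciprocity: (7/19) -> -(19/7)
  reduce: (5/7)
  reciprocity: (5/7) -> +(7/5)
  reduce: (2/5)
  pull out 2: (2/5) = -1  (since 5 mod 8 = 5)
  (1/5) = 1
Product of signs = -1

-1


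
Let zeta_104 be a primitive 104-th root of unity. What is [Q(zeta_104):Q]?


The degree equals Euler's totient phi(104).
104 = 2^3 * 13
phi(104) = 48

48


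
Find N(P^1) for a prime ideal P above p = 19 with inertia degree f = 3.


N(P^a) = p^(a*f)
= 19^(1*3)
= 19^3
= 6859

6859


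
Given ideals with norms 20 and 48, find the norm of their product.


N(IJ) = N(I) * N(J)
= 20 * 48
= 960

960


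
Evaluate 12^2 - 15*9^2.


x^2 - d*y^2
= 12^2 - 15*9^2
= 144 - 1215
= -1071

-1071


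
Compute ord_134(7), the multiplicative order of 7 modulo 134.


We want ord_134(7), the smallest k >= 1 with 7^k = 1 mod 134.
n = 134 = 2 * 67, phi(134) = 66; the order divides phi(n).
Divisors of 66: 1, 2, 3, 6, 11, 22, 33, 66
Repeated squaring mod 134: 7^1 = 7, 7^2 = 49, 7^4 = 123, 7^8 = 121, 7^16 = 35, 7^32 = 19, 7^64 = 93
Test divisors in increasing order:
  k=1: 7^1 = 7 mod 134
  k=2: 7^2 = 49 mod 134
  k=3: 7^3 = 49 * 7 = 75 mod 134
  k=6: 7^6 = 123 * 49 = 131 mod 134
  k=11: 7^11 = 121 * 49 * 7 = 97 mod 134
  k=22: 7^22 = 35 * 123 * 49 = 29 mod 134
  k=33: 7^33 = 19 * 7 = 133 mod 134
  k=66: 7^66 = 93 * 49 = 1 mod 134  <- first divisor giving 1
Order = 66

66


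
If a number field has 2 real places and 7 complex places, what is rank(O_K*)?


By Dirichlet's unit theorem:
rank = r1 + r2 - 1
= 2 + 7 - 1
= 8

8


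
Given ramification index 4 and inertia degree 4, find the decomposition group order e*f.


|D_P| = e * f
= 4 * 4
= 16

16


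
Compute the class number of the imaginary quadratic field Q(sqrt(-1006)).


K = Q(sqrt(-1006)). d mod 4 = 2, so D = disc(K) = 4d = -4024
h(K) equals the number of primitive reduced positive-definite forms (a, b, c) = a*x^2 + b*x*y + c*y^2 with b^2 - 4ac = D,
where reduced means |b| <= a <= c, with b >= 0 whenever |b| = a or a = c, and primitive means gcd(a, b, c) = 1.
Reduced forces 3a^2 <= |D| = 4024, so 1 <= a <= 36; b must have the parity of D, and c = (b^2 - D)/(4a) must be an integer >= a.
Enumerate a = 1..36, b in [-a, a]:
  a=1: (1, 0, 1006)  [1]
  a=2: (2, 0, 503)  [1]
  a=3..4: none
  a=5: (5, -4, 202), (5, 4, 202)  [2]
  a=6: none
  a=7: (7, -6, 145), (7, 6, 145)  [2]
  a=8..9: none
  a=10: (10, -4, 101), (10, 4, 101)  [2]
  a=11..13: none
  a=14: (14, -8, 73), (14, 8, 73)  [2]
  a=15..18: none
  a=19: (19, -2, 53), (19, 2, 53)  [2]
  a=20..22: none
  a=23: (23, -22, 49), (23, 22, 49)  [2]
  a=24: none
  a=25: (25, -24, 46), (25, 24, 46)  [2]
  a=26..28: none
  a=29: (29, -6, 35), (29, 6, 35)  [2]
  a=30..34: none
  a=35: (35, -34, 37), (35, 34, 37)  [2]
  a=36: none
Total reduced forms: 1 + 1 + 2 + 2 + 2 + 2 + 2 + 2 + 2 + 2 + 2 = 20
h = 20

20


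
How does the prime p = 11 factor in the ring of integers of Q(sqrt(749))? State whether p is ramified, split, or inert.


K = Q(sqrt(749)). Since d mod 4 = 1, disc(K) = 749.
Check p | disc: 749 mod 11 = 1.
p does not divide disc. Compute Legendre symbol (d/p):
1^((11-1)/2) mod 11 = 1
(d/p) = 1, so p splits: (p) = P*P' with e=1, f=1, g=2.
Therefore p is split.

split


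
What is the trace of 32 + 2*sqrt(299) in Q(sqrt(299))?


Tr(a + b*sqrt(d)) = (a + b*sqrt(d)) + (a - b*sqrt(d)) = 2a
= 2 * (32)
= 64

64


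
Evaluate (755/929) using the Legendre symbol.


p = 929 is prime, so compute (755/929) with the reciprocity algorithm (Jacobi-symbol steps: pull out 2s via (2/n), flip via reciprocity, reduce):
  reciprocity: (755/929) -> +(929/755)
  reduce: (174/755)
  pull out 2: (2/755) = -1  (since 755 mod 8 = 3)
  reciprocity: (87/755) -> -(755/87)
  reduce: (59/87)
  reciprocity: (59/87) -> -(87/59)
  reduce: (28/59)
  pull out 2: (2/59) = -1  (since 59 mod 8 = 3)
  pull out 2: (2/59) = -1  (since 59 mod 8 = 3)
  reciprocity: (7/59) -> -(59/7)
  reduce: (3/7)
  reciprocity: (3/7) -> -(7/3)
  reduce: (1/3)
  (1/3) = 1
Product of signs = -1
(755/929) = -1

-1


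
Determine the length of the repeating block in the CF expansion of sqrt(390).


Run the CF algorithm for sqrt(390).
a_0 = floor(sqrt(390)) = 19; set m_0=0, q_0=1.
Recurrence: m' = q*a - m,  q' = (d - m'^2)/q,  a' = floor((a_0 + m')/q').
  step 1: m=19, q=29, a=1
  step 2: m=10, q=10, a=2
  step 3: m=10, q=29, a=1
  step 4: m=19, q=1, a=38
a_4 = 2*a_0 = 38, so the period closes here.
sqrt(390) = [19; 1, 2, 1, 38]
Period length = 4

4


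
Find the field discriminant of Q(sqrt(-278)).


For K = Q(sqrt(d)) with d squarefree: disc(K) = d if d = 1 mod 4, and disc(K) = 4d if d = 2 or 3 mod 4.
Here d = -278, and d mod 4 = 2.
d = 2 mod 4, not 1 (O_K = Z[sqrt(d)]), so disc(K) = 4d = 4 * (-278) = -1112

-1112


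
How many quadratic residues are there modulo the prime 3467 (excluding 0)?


For prime p, the number of non-zero quadratic residues is (p-1)/2.
= (3467-1)/2
= 1733

1733


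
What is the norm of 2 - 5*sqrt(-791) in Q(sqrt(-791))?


N(a + b*sqrt(d)) = a^2 - d*b^2
= (2)^2 - (-791)*(-5)^2
= 4 + 19775
= 19779

19779


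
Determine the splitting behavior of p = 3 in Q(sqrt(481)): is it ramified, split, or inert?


K = Q(sqrt(481)). Since d mod 4 = 1, disc(K) = 481.
Check p | disc: 481 mod 3 = 1.
p does not divide disc. Compute Legendre symbol (d/p):
1^((3-1)/2) mod 3 = 1
(d/p) = 1, so p splits: (p) = P*P' with e=1, f=1, g=2.
Therefore p is split.

split


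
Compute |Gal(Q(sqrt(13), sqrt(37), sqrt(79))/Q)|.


The 3 square roots of distinct primes are multiplicatively independent over Q,
so [K:Q] = 2^3 and Gal(K/Q) is isomorphic to (Z/2Z)^3.
|Gal| = 2^3 = 8

8


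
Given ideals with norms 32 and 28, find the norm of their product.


N(IJ) = N(I) * N(J)
= 32 * 28
= 896

896


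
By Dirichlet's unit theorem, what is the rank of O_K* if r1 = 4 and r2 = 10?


By Dirichlet's unit theorem:
rank = r1 + r2 - 1
= 4 + 10 - 1
= 13

13


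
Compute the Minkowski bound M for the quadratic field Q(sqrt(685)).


d = 685, d mod 4 = 1, so disc(K) = d = 685; |disc(K)| = 685
Real quadratic field, so n = 2, s = r2 = 0, r1 = 2
M = (n!/n^n) * (4/pi)^s * sqrt(|disc(K)|) = (2!/2^2) * (4/pi)^0 * sqrt(685)
= 0.5 * 1.000000 * 26.172505
= 13.0863

13.0863


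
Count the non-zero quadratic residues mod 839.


For prime p, the number of non-zero quadratic residues is (p-1)/2.
= (839-1)/2
= 419

419


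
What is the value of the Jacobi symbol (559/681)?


Compute (559/681) via quadratic reciprocity:
  reciprocity: (559/681) -> +(681/559)
  reduce: (122/559)
  pull out 2: (2/559) = +1  (since 559 mod 8 = 7)
  reciprocity: (61/559) -> +(559/61)
  reduce: (10/61)
  pull out 2: (2/61) = -1  (since 61 mod 8 = 5)
  reciprocity: (5/61) -> +(61/5)
  reduce: (1/5)
  (1/5) = 1
Product of signs = -1

-1


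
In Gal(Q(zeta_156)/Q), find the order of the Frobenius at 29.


The Frobenius at p in Gal(Q(zeta_n)/Q) = (Z/nZ)* is the class of p, so its order is ord_156(29), the smallest k >= 1 with 29^k = 1 mod 156.
n = 156 = 2^2 * 3 * 13, phi(156) = 48; the order divides phi(n).
Divisors of 48: 1, 2, 3, 4, 6, 8, 12, 16, 24, 48
Repeated squaring mod 156: 29^1 = 29, 29^2 = 61, 29^4 = 133, 29^8 = 61, 29^16 = 133, 29^32 = 61
Test divisors in increasing order:
  k=1: 29^1 = 29 mod 156
  k=2: 29^2 = 61 mod 156
  k=3: 29^3 = 61 * 29 = 53 mod 156
  k=4: 29^4 = 133 mod 156
  k=6: 29^6 = 133 * 61 = 1 mod 156  <- first divisor giving 1
Order = 6

6


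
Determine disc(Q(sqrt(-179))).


For K = Q(sqrt(d)) with d squarefree: disc(K) = d if d = 1 mod 4, and disc(K) = 4d if d = 2 or 3 mod 4.
Here d = -179, and d mod 4 = 1.
d = 1 mod 4 (O_K = Z[(1+sqrt(d))/2]), so disc(K) = d = -179

-179


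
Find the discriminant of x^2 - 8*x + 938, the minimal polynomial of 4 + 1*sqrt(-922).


The element 4 + 1*sqrt(-922) has minimal polynomial:
x^2 - 8*x + 938
Discriminant = (-8)^2 - 4*(938)
= 64 - 3752
= -3688

-3688


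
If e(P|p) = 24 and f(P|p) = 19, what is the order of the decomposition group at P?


|D_P| = e * f
= 24 * 19
= 456

456


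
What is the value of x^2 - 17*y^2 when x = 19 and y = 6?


x^2 - d*y^2
= 19^2 - 17*6^2
= 361 - 612
= -251

-251


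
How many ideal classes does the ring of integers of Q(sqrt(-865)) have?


K = Q(sqrt(-865)). d mod 4 = 3, so D = disc(K) = 4d = -3460
h(K) equals the number of primitive reduced positive-definite forms (a, b, c) = a*x^2 + b*x*y + c*y^2 with b^2 - 4ac = D,
where reduced means |b| <= a <= c, with b >= 0 whenever |b| = a or a = c, and primitive means gcd(a, b, c) = 1.
Reduced forces 3a^2 <= |D| = 3460, so 1 <= a <= 33; b must have the parity of D, and c = (b^2 - D)/(4a) must be an integer >= a.
Enumerate a = 1..33, b in [-a, a]:
  a=1: (1, 0, 865)  [1]
  a=2: (2, 2, 433)  [1]
  a=3..4: none
  a=5: (5, 0, 173)  [1]
  a=6..9: none
  a=10: (10, 10, 89)  [1]
  a=11: (11, -4, 79), (11, 4, 79)  [2]
  a=12..16: none
  a=17: (17, -12, 53), (17, 12, 53)  [2]
  a=18: none
  a=19: (19, -6, 46), (19, 6, 46)  [2]
  a=20..21: none
  a=22: (22, -18, 43), (22, 18, 43)  [2]
  a=23: (23, -6, 38), (23, 6, 38)  [2]
  a=24..28: none
  a=29: (29, -22, 34), (29, 22, 34)  [2]
  a=30..33: none
Total reduced forms: 1 + 1 + 1 + 1 + 2 + 2 + 2 + 2 + 2 + 2 = 16
h = 16

16


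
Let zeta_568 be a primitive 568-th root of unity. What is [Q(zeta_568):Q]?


The degree equals Euler's totient phi(568).
568 = 2^3 * 71
phi(568) = 280

280


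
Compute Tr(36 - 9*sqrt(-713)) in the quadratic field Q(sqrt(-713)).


Tr(a + b*sqrt(d)) = (a + b*sqrt(d)) + (a - b*sqrt(d)) = 2a
= 2 * (36)
= 72

72


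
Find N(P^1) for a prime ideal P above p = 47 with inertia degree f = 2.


N(P^a) = p^(a*f)
= 47^(1*2)
= 47^2
= 2209

2209


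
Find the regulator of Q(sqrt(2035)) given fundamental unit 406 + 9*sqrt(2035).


epsilon = 406 + 9*sqrt(2035)
= 811.9988
R = ln(811.9988)
= 6.6995

6.6995


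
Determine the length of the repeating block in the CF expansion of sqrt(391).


Run the CF algorithm for sqrt(391).
a_0 = floor(sqrt(391)) = 19; set m_0=0, q_0=1.
Recurrence: m' = q*a - m,  q' = (d - m'^2)/q,  a' = floor((a_0 + m')/q').
  step 1: m=19, q=30, a=1
  step 2: m=11, q=9, a=3
  step 3: m=16, q=15, a=2
  step 4: m=14, q=13, a=2
  step 5: m=12, q=19, a=1
  step 6: m=7, q=18, a=1
  step 7: m=11, q=15, a=2
  step 8: m=19, q=2, a=19
  step 9: m=19, q=15, a=2
  step 10: m=11, q=18, a=1
  step 11: m=7, q=19, a=1
  step 12: m=12, q=13, a=2
  step 13: m=14, q=15, a=2
  step 14: m=16, q=9, a=3
  step 15: m=11, q=30, a=1
  step 16: m=19, q=1, a=38
a_16 = 2*a_0 = 38, so the period closes here.
sqrt(391) = [19; 1, 3, 2, 2, 1, 1, 2, 19, 2, 1, 1, 2, 2, 3, 1, 38]
Period length = 16

16


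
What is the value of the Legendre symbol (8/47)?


p = 47 is prime, so compute (8/47) with the reciprocity algorithm (Jacobi-symbol steps: pull out 2s via (2/n), flip via reciprocity, reduce):
  pull out 2: (2/47) = +1  (since 47 mod 8 = 7)
  pull out 2: (2/47) = +1  (since 47 mod 8 = 7)
  pull out 2: (2/47) = +1  (since 47 mod 8 = 7)
  (1/47) = 1
Product of signs = 1
(8/47) = 1

1


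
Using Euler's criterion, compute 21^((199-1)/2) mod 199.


p = 199 is prime and the exponent is (p-1)/2 = 99, so by Euler's criterion 21^99 = (21/199) = +1 or -1 mod 199.
Compute by square-and-multiply:
  99 = 64 + 32 + 2 + 1 (binary 1100011)
  Repeated squaring mod 199: 21^1 = 21, 21^2 = 43, 21^4 = 58, 21^8 = 180, 21^16 = 162, 21^32 = 175, 21^64 = 178
  21^99 = 21^64 * 21^32 * 21^2 * 21^1 = 178 * 175 * 43 * 21 mod 199
    178 * 175 = 31150 = 106 mod 199
    106 * 43 = 4558 = 180 mod 199
    180 * 21 = 3780 = 198 mod 199
  21^99 = 198 mod 199
Result 198 = p - 1 = -1 mod 199: 21 is a quadratic non-residue mod 199. As a residue in [0, p-1] the value is 198.
21^99 mod 199 = 198

198


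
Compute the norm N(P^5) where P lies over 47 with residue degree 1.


N(P^a) = p^(a*f)
= 47^(5*1)
= 47^5
= 229345007

229345007


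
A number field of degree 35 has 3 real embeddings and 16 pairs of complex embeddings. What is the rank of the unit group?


By Dirichlet's unit theorem:
rank = r1 + r2 - 1
= 3 + 16 - 1
= 18

18


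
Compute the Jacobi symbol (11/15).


Compute (11/15) via quadratic reciprocity:
  reciprocity: (11/15) -> -(15/11)
  reduce: (4/11)
  pull out 2: (2/11) = -1  (since 11 mod 8 = 3)
  pull out 2: (2/11) = -1  (since 11 mod 8 = 3)
  (1/11) = 1
Product of signs = -1

-1


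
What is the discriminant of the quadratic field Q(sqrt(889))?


For K = Q(sqrt(d)) with d squarefree: disc(K) = d if d = 1 mod 4, and disc(K) = 4d if d = 2 or 3 mod 4.
Here d = 889, and d mod 4 = 1.
d = 1 mod 4 (O_K = Z[(1+sqrt(d))/2]), so disc(K) = d = 889

889


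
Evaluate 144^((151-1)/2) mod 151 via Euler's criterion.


p = 151 is prime and the exponent is (p-1)/2 = 75, so by Euler's criterion 144^75 = (144/151) = +1 or -1 mod 151.
Compute by square-and-multiply:
  75 = 64 + 8 + 2 + 1 (binary 1001011)
  Repeated squaring mod 151: 144^1 = 144, 144^2 = 49, 144^4 = 136, 144^8 = 74, 144^16 = 40, 144^32 = 90, 144^64 = 97
  144^75 = 144^64 * 144^8 * 144^2 * 144^1 = 97 * 74 * 49 * 144 mod 151
    97 * 74 = 7178 = 81 mod 151
    81 * 49 = 3969 = 43 mod 151
    43 * 144 = 6192 = 1 mod 151
  144^75 = 1 mod 151
Result 1: 144 is a quadratic residue mod 151.
144^75 mod 151 = 1

1


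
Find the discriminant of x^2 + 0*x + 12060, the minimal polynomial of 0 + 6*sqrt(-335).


The element 0 + 6*sqrt(-335) has minimal polynomial:
x^2 + 0*x + 12060
Discriminant = (0)^2 - 4*(12060)
= 0 - 48240
= -48240

-48240


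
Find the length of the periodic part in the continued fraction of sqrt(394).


Run the CF algorithm for sqrt(394).
a_0 = floor(sqrt(394)) = 19; set m_0=0, q_0=1.
Recurrence: m' = q*a - m,  q' = (d - m'^2)/q,  a' = floor((a_0 + m')/q').
  step 1: m=19, q=33, a=1
  step 2: m=14, q=6, a=5
  step 3: m=16, q=23, a=1
  step 4: m=7, q=15, a=1
  step 5: m=8, q=22, a=1
  step 6: m=14, q=9, a=3
  step 7: m=13, q=25, a=1
  step 8: m=12, q=10, a=3
  step 9: m=18, q=7, a=5
  step 10: m=17, q=15, a=2
  step 11: m=13, q=15, a=2
  step 12: m=17, q=7, a=5
  step 13: m=18, q=10, a=3
  step 14: m=12, q=25, a=1
  step 15: m=13, q=9, a=3
  step 16: m=14, q=22, a=1
  step 17: m=8, q=15, a=1
  step 18: m=7, q=23, a=1
  step 19: m=16, q=6, a=5
  step 20: m=14, q=33, a=1
  step 21: m=19, q=1, a=38
a_21 = 2*a_0 = 38, so the period closes here.
sqrt(394) = [19; 1, 5, 1, 1, 1, 3, 1, 3, 5, 2, 2, 5, 3, 1, 3, 1, 1, 1, 5, 1, 38]
Period length = 21

21


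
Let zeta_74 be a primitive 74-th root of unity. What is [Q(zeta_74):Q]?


The degree equals Euler's totient phi(74).
74 = 2 * 37
phi(74) = 36

36


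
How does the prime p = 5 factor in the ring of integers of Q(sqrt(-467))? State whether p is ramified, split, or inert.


K = Q(sqrt(-467)). Since d mod 4 = 1, disc(K) = -467.
Check p | disc: -467 mod 5 = 3.
p does not divide disc. Compute Legendre symbol (d/p):
3^((5-1)/2) mod 5 = -1
(d/p) = -1, so p is inert: (p) stays prime with e=1, f=2, g=1.
Therefore p is inert.

inert


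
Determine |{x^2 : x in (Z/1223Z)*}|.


For prime p, the number of non-zero quadratic residues is (p-1)/2.
= (1223-1)/2
= 611

611


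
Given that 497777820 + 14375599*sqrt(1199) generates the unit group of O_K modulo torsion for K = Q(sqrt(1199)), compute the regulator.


epsilon = 497777820 + 14375599*sqrt(1199)
= 9.9556e+08
R = ln(9.9556e+08)
= 20.7188

20.7188


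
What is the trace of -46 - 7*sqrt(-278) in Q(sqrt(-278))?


Tr(a + b*sqrt(d)) = (a + b*sqrt(d)) + (a - b*sqrt(d)) = 2a
= 2 * (-46)
= -92

-92


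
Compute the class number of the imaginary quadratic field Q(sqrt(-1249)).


K = Q(sqrt(-1249)). d mod 4 = 3, so D = disc(K) = 4d = -4996
h(K) equals the number of primitive reduced positive-definite forms (a, b, c) = a*x^2 + b*x*y + c*y^2 with b^2 - 4ac = D,
where reduced means |b| <= a <= c, with b >= 0 whenever |b| = a or a = c, and primitive means gcd(a, b, c) = 1.
Reduced forces 3a^2 <= |D| = 4996, so 1 <= a <= 40; b must have the parity of D, and c = (b^2 - D)/(4a) must be an integer >= a.
Enumerate a = 1..40, b in [-a, a]:
  a=1: (1, 0, 1249)  [1]
  a=2: (2, 2, 625)  [1]
  a=3..4: none
  a=5: (5, -2, 250), (5, 2, 250)  [2]
  a=6: none
  a=7: (7, -4, 179), (7, 4, 179)  [2]
  a=8..9: none
  a=10: (10, -2, 125), (10, 2, 125)  [2]
  a=11: (11, -8, 115), (11, 8, 115)  [2]
  a=12: none
  a=13: (13, -10, 98), (13, 10, 98)  [2]
  a=14: (14, -10, 91), (14, 10, 91)  [2]
  a=15..16: none
  a=17: (17, -6, 74), (17, 6, 74)  [2]
  a=18: none
  a=19: (19, -18, 70), (19, 18, 70)  [2]
  a=20..21: none
  a=22: (22, -14, 59), (22, 14, 59)  [2]
  a=23: (23, -8, 55), (23, 8, 55)  [2]
  a=24: none
  a=25: (25, -2, 50), (25, 2, 50)  [2]
  a=26: (26, -10, 49), (26, 10, 49)  [2]
  a=27..33: none
  a=34: (34, -6, 37), (34, 6, 37)  [2]
  a=35: (35, -32, 43), (35, -18, 38), (35, 18, 38), (35, 32, 43)  [4]
  a=36..40: none
Total reduced forms: 1 + 1 + 2 + 2 + 2 + 2 + 2 + 2 + 2 + 2 + 2 + 2 + 2 + 2 + 2 + 4 = 32
h = 32

32


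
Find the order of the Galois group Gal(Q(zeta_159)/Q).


|Gal(Q(zeta_159)/Q)| = phi(159)
= 104

104


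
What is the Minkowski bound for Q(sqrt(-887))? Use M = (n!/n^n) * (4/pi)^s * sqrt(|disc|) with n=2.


d = -887, d mod 4 = 1, so disc(K) = d = -887; |disc(K)| = 887
Imaginary quadratic field, so n = 2, s = r2 = 1, r1 = 0
M = (n!/n^n) * (4/pi)^s * sqrt(|disc(K)|) = (2!/2^2) * (4/pi)^1 * sqrt(887)
= 0.5 * 1.273240 * 29.782545
= 18.9602

18.9602


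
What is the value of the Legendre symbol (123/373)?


p = 373 is prime, so compute (123/373) with the reciprocity algorithm (Jacobi-symbol steps: pull out 2s via (2/n), flip via reciprocity, reduce):
  reciprocity: (123/373) -> +(373/123)
  reduce: (4/123)
  pull out 2: (2/123) = -1  (since 123 mod 8 = 3)
  pull out 2: (2/123) = -1  (since 123 mod 8 = 3)
  (1/123) = 1
Product of signs = 1
(123/373) = 1

1


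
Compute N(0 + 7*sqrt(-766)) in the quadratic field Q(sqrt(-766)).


N(a + b*sqrt(d)) = a^2 - d*b^2
= (0)^2 - (-766)*(7)^2
= 0 + 37534
= 37534

37534


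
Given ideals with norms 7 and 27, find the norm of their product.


N(IJ) = N(I) * N(J)
= 7 * 27
= 189

189


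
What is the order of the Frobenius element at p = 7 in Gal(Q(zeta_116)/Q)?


The Frobenius at p in Gal(Q(zeta_n)/Q) = (Z/nZ)* is the class of p, so its order is ord_116(7), the smallest k >= 1 with 7^k = 1 mod 116.
n = 116 = 2^2 * 29, phi(116) = 56; the order divides phi(n).
Divisors of 56: 1, 2, 4, 7, 8, 14, 28, 56
Repeated squaring mod 116: 7^1 = 7, 7^2 = 49, 7^4 = 81, 7^8 = 65, 7^16 = 49, 7^32 = 81
Test divisors in increasing order:
  k=1: 7^1 = 7 mod 116
  k=2: 7^2 = 49 mod 116
  k=4: 7^4 = 81 mod 116
  k=7: 7^7 = 81 * 49 * 7 = 59 mod 116
  k=8: 7^8 = 65 mod 116
  k=14: 7^14 = 65 * 81 * 49 = 1 mod 116  <- first divisor giving 1
Order = 14

14


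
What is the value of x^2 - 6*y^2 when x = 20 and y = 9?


x^2 - d*y^2
= 20^2 - 6*9^2
= 400 - 486
= -86

-86


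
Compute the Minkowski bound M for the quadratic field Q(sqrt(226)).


d = 226, d mod 4 = 2, so disc(K) = 4d = 904; |disc(K)| = 904
Real quadratic field, so n = 2, s = r2 = 0, r1 = 2
M = (n!/n^n) * (4/pi)^s * sqrt(|disc(K)|) = (2!/2^2) * (4/pi)^0 * sqrt(904)
= 0.5 * 1.000000 * 30.066593
= 15.0333

15.0333


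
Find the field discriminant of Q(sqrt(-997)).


For K = Q(sqrt(d)) with d squarefree: disc(K) = d if d = 1 mod 4, and disc(K) = 4d if d = 2 or 3 mod 4.
Here d = -997, and d mod 4 = 3.
d = 3 mod 4, not 1 (O_K = Z[sqrt(d)]), so disc(K) = 4d = 4 * (-997) = -3988

-3988


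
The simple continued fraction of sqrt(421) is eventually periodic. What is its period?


Run the CF algorithm for sqrt(421).
a_0 = floor(sqrt(421)) = 20; set m_0=0, q_0=1.
Recurrence: m' = q*a - m,  q' = (d - m'^2)/q,  a' = floor((a_0 + m')/q').
  step 1: m=20, q=21, a=1
  step 2: m=1, q=20, a=1
  step 3: m=19, q=3, a=13
  step 4: m=20, q=7, a=5
  step 5: m=15, q=28, a=1
  step 6: m=13, q=9, a=3
  step 7: m=14, q=25, a=1
  step 8: m=11, q=12, a=2
  step 9: m=13, q=21, a=1
  step 10: m=8, q=17, a=1
  step 11: m=9, q=20, a=1
  step 12: m=11, q=15, a=2
  step 13: m=19, q=4, a=9
  step 14: m=17, q=33, a=1
  step 15: m=16, q=5, a=7
  step 16: m=19, q=12, a=3
  step 17: m=17, q=11, a=3
  step 18: m=16, q=15, a=2
  step 19: m=14, q=15, a=2
  step 20: m=16, q=11, a=3
  step 21: m=17, q=12, a=3
  step 22: m=19, q=5, a=7
  step 23: m=16, q=33, a=1
  step 24: m=17, q=4, a=9
  step 25: m=19, q=15, a=2
  step 26: m=11, q=20, a=1
  step 27: m=9, q=17, a=1
  step 28: m=8, q=21, a=1
  step 29: m=13, q=12, a=2
  step 30: m=11, q=25, a=1
  step 31: m=14, q=9, a=3
  step 32: m=13, q=28, a=1
  step 33: m=15, q=7, a=5
  step 34: m=20, q=3, a=13
  step 35: m=19, q=20, a=1
  step 36: m=1, q=21, a=1
  step 37: m=20, q=1, a=40
a_37 = 2*a_0 = 40, so the period closes here.
sqrt(421) = [20; 1, 1, 13, 5, 1, 3, 1, 2, 1, 1, 1, 2, 9, 1, 7, 3, 3, 2, 2, 3, 3, 7, 1, 9, 2, 1, 1, 1, 2, 1, 3, 1, 5, 13, 1, 1, 40]
Period length = 37

37


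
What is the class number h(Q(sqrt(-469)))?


K = Q(sqrt(-469)). d mod 4 = 3, so D = disc(K) = 4d = -1876
h(K) equals the number of primitive reduced positive-definite forms (a, b, c) = a*x^2 + b*x*y + c*y^2 with b^2 - 4ac = D,
where reduced means |b| <= a <= c, with b >= 0 whenever |b| = a or a = c, and primitive means gcd(a, b, c) = 1.
Reduced forces 3a^2 <= |D| = 1876, so 1 <= a <= 25; b must have the parity of D, and c = (b^2 - D)/(4a) must be an integer >= a.
Enumerate a = 1..25, b in [-a, a]:
  a=1: (1, 0, 469)  [1]
  a=2: (2, 2, 235)  [1]
  a=3..4: none
  a=5: (5, -2, 94), (5, 2, 94)  [2]
  a=6: none
  a=7: (7, 0, 67)  [1]
  a=8..9: none
  a=10: (10, -2, 47), (10, 2, 47)  [2]
  a=11: (11, -4, 43), (11, 4, 43)  [2]
  a=12: none
  a=13: (13, -10, 38), (13, 10, 38)  [2]
  a=14: (14, 14, 37)  [1]
  a=15..18: none
  a=19: (19, -10, 26), (19, 10, 26)  [2]
  a=20..21: none
  a=22: (22, -18, 25), (22, 18, 25)  [2]
  a=23..25: none
Total reduced forms: 1 + 1 + 2 + 1 + 2 + 2 + 2 + 1 + 2 + 2 = 16
h = 16

16


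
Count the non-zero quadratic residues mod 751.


For prime p, the number of non-zero quadratic residues is (p-1)/2.
= (751-1)/2
= 375

375


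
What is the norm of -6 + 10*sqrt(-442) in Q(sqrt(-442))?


N(a + b*sqrt(d)) = a^2 - d*b^2
= (-6)^2 - (-442)*(10)^2
= 36 + 44200
= 44236

44236


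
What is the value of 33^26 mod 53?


p = 53 is prime and the exponent is (p-1)/2 = 26, so by Euler's criterion 33^26 = (33/53) = +1 or -1 mod 53.
Compute by square-and-multiply:
  26 = 16 + 8 + 2 (binary 11010)
  Repeated squaring mod 53: 33^1 = 33, 33^2 = 29, 33^4 = 46, 33^8 = 49, 33^16 = 16
  33^26 = 33^16 * 33^8 * 33^2 = 16 * 49 * 29 mod 53
    16 * 49 = 784 = 42 mod 53
    42 * 29 = 1218 = 52 mod 53
  33^26 = 52 mod 53
Result 52 = p - 1 = -1 mod 53: 33 is a quadratic non-residue mod 53. As a residue in [0, p-1] the value is 52.
33^26 mod 53 = 52

52


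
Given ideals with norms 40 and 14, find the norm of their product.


N(IJ) = N(I) * N(J)
= 40 * 14
= 560

560


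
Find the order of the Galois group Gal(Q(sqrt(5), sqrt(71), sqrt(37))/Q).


The 3 square roots of distinct primes are multiplicatively independent over Q,
so [K:Q] = 2^3 and Gal(K/Q) is isomorphic to (Z/2Z)^3.
|Gal| = 2^3 = 8

8


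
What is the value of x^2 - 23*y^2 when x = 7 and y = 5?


x^2 - d*y^2
= 7^2 - 23*5^2
= 49 - 575
= -526

-526


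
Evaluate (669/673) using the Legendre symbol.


p = 673 is prime, so compute (669/673) with the reciprocity algorithm (Jacobi-symbol steps: pull out 2s via (2/n), flip via reciprocity, reduce):
  reciprocity: (669/673) -> +(673/669)
  reduce: (4/669)
  pull out 2: (2/669) = -1  (since 669 mod 8 = 5)
  pull out 2: (2/669) = -1  (since 669 mod 8 = 5)
  (1/669) = 1
Product of signs = 1
(669/673) = 1

1


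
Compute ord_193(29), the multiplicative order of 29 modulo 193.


We want ord_193(29), the smallest k >= 1 with 29^k = 1 mod 193.
n = 193 = 193, phi(193) = 192; the order divides phi(n).
Divisors of 192: 1, 2, 3, 4, 6, 8, 12, 16, 24, 32, 48, 64, 96, 192
Repeated squaring mod 193: 29^1 = 29, 29^2 = 69, 29^4 = 129, 29^8 = 43, 29^16 = 112, 29^32 = 192, 29^64 = 1, 29^128 = 1
Test divisors in increasing order:
  k=1: 29^1 = 29 mod 193
  k=2: 29^2 = 69 mod 193
  k=3: 29^3 = 69 * 29 = 71 mod 193
  k=4: 29^4 = 129 mod 193
  k=6: 29^6 = 129 * 69 = 23 mod 193
  k=8: 29^8 = 43 mod 193
  k=12: 29^12 = 43 * 129 = 143 mod 193
  k=16: 29^16 = 112 mod 193
  k=24: 29^24 = 112 * 43 = 184 mod 193
  k=32: 29^32 = 192 mod 193
  k=48: 29^48 = 192 * 112 = 81 mod 193
  k=64: 29^64 = 1 mod 193  <- first divisor giving 1
Order = 64

64


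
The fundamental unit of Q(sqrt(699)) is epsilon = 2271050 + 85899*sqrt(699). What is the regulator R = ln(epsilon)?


epsilon = 2271050 + 85899*sqrt(699)
= 4.5421e+06
R = ln(4.5421e+06)
= 15.3289

15.3289


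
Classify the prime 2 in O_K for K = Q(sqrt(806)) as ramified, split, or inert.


K = Q(sqrt(806)). Since d mod 4 = 2, disc(K) = 3224.
Check p | disc: 3224 mod 2 = 0.
p divides disc, so p ramifies: (p) = P^2 with e=2, f=1, g=1.
Therefore p is ramified.

ramified


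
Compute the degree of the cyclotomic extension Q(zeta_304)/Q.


The degree equals Euler's totient phi(304).
304 = 2^4 * 19
phi(304) = 144

144


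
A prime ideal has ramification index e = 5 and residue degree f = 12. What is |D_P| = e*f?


|D_P| = e * f
= 5 * 12
= 60

60


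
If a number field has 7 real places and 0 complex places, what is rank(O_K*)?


By Dirichlet's unit theorem:
rank = r1 + r2 - 1
= 7 + 0 - 1
= 6

6


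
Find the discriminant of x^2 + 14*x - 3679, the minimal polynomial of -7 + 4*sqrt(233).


The element -7 + 4*sqrt(233) has minimal polynomial:
x^2 + 14*x - 3679
Discriminant = (14)^2 - 4*(-3679)
= 196 + 14716
= 14912

14912


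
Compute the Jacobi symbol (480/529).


Compute (480/529) via quadratic reciprocity:
  pull out 2: (2/529) = +1  (since 529 mod 8 = 1)
  pull out 2: (2/529) = +1  (since 529 mod 8 = 1)
  pull out 2: (2/529) = +1  (since 529 mod 8 = 1)
  pull out 2: (2/529) = +1  (since 529 mod 8 = 1)
  pull out 2: (2/529) = +1  (since 529 mod 8 = 1)
  reciprocity: (15/529) -> +(529/15)
  reduce: (4/15)
  pull out 2: (2/15) = +1  (since 15 mod 8 = 7)
  pull out 2: (2/15) = +1  (since 15 mod 8 = 7)
  (1/15) = 1
Product of signs = 1

1


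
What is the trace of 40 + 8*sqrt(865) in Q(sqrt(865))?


Tr(a + b*sqrt(d)) = (a + b*sqrt(d)) + (a - b*sqrt(d)) = 2a
= 2 * (40)
= 80

80


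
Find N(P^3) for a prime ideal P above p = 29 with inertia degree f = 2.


N(P^a) = p^(a*f)
= 29^(3*2)
= 29^6
= 594823321

594823321


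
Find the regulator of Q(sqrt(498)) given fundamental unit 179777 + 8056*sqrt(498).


epsilon = 179777 + 8056*sqrt(498)
= 359554.0000
R = ln(359554.0000)
= 12.7926

12.7926


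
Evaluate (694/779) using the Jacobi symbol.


Compute (694/779) via quadratic reciprocity:
  pull out 2: (2/779) = -1  (since 779 mod 8 = 3)
  reciprocity: (347/779) -> -(779/347)
  reduce: (85/347)
  reciprocity: (85/347) -> +(347/85)
  reduce: (7/85)
  reciprocity: (7/85) -> +(85/7)
  reduce: (1/7)
  (1/7) = 1
Product of signs = 1

1


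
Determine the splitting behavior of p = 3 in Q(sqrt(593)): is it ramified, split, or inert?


K = Q(sqrt(593)). Since d mod 4 = 1, disc(K) = 593.
Check p | disc: 593 mod 3 = 2.
p does not divide disc. Compute Legendre symbol (d/p):
2^((3-1)/2) mod 3 = -1
(d/p) = -1, so p is inert: (p) stays prime with e=1, f=2, g=1.
Therefore p is inert.

inert


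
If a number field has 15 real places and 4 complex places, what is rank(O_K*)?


By Dirichlet's unit theorem:
rank = r1 + r2 - 1
= 15 + 4 - 1
= 18

18


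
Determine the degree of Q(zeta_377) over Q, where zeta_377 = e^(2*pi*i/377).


The degree equals Euler's totient phi(377).
377 = 13 * 29
phi(377) = 336

336


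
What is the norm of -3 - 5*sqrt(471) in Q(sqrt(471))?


N(a + b*sqrt(d)) = a^2 - d*b^2
= (-3)^2 - (471)*(-5)^2
= 9 - 11775
= -11766

-11766


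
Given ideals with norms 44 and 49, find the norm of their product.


N(IJ) = N(I) * N(J)
= 44 * 49
= 2156

2156


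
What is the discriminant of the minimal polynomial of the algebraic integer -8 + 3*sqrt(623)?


The element -8 + 3*sqrt(623) has minimal polynomial:
x^2 + 16*x - 5543
Discriminant = (16)^2 - 4*(-5543)
= 256 + 22172
= 22428

22428


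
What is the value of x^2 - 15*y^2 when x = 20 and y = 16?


x^2 - d*y^2
= 20^2 - 15*16^2
= 400 - 3840
= -3440

-3440


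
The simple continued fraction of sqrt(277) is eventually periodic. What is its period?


Run the CF algorithm for sqrt(277).
a_0 = floor(sqrt(277)) = 16; set m_0=0, q_0=1.
Recurrence: m' = q*a - m,  q' = (d - m'^2)/q,  a' = floor((a_0 + m')/q').
  step 1: m=16, q=21, a=1
  step 2: m=5, q=12, a=1
  step 3: m=7, q=19, a=1
  step 4: m=12, q=7, a=4
  step 5: m=16, q=3, a=10
  step 6: m=14, q=27, a=1
  step 7: m=13, q=4, a=7
  step 8: m=15, q=13, a=2
  step 9: m=11, q=12, a=2
  step 10: m=13, q=9, a=3
  step 11: m=14, q=9, a=3
  step 12: m=13, q=12, a=2
  step 13: m=11, q=13, a=2
  step 14: m=15, q=4, a=7
  step 15: m=13, q=27, a=1
  step 16: m=14, q=3, a=10
  step 17: m=16, q=7, a=4
  step 18: m=12, q=19, a=1
  step 19: m=7, q=12, a=1
  step 20: m=5, q=21, a=1
  step 21: m=16, q=1, a=32
a_21 = 2*a_0 = 32, so the period closes here.
sqrt(277) = [16; 1, 1, 1, 4, 10, 1, 7, 2, 2, 3, 3, 2, 2, 7, 1, 10, 4, 1, 1, 1, 32]
Period length = 21

21


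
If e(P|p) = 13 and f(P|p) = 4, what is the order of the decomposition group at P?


|D_P| = e * f
= 13 * 4
= 52

52


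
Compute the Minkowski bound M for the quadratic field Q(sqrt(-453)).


d = -453, d mod 4 = 3, so disc(K) = 4d = -1812; |disc(K)| = 1812
Imaginary quadratic field, so n = 2, s = r2 = 1, r1 = 0
M = (n!/n^n) * (4/pi)^s * sqrt(|disc(K)|) = (2!/2^2) * (4/pi)^1 * sqrt(1812)
= 0.5 * 1.273240 * 42.567593
= 27.0994

27.0994


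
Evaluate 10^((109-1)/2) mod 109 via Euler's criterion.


p = 109 is prime and the exponent is (p-1)/2 = 54, so by Euler's criterion 10^54 = (10/109) = +1 or -1 mod 109.
Compute by square-and-multiply:
  54 = 32 + 16 + 4 + 2 (binary 110110)
  Repeated squaring mod 109: 10^1 = 10, 10^2 = 100, 10^4 = 81, 10^8 = 21, 10^16 = 5, 10^32 = 25
  10^54 = 10^32 * 10^16 * 10^4 * 10^2 = 25 * 5 * 81 * 100 mod 109
    25 * 5 = 125 = 16 mod 109
    16 * 81 = 1296 = 97 mod 109
    97 * 100 = 9700 = 108 mod 109
  10^54 = 108 mod 109
Result 108 = p - 1 = -1 mod 109: 10 is a quadratic non-residue mod 109. As a residue in [0, p-1] the value is 108.
10^54 mod 109 = 108

108


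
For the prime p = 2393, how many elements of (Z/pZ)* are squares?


For prime p, the number of non-zero quadratic residues is (p-1)/2.
= (2393-1)/2
= 1196

1196


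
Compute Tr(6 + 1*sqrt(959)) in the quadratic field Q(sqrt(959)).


Tr(a + b*sqrt(d)) = (a + b*sqrt(d)) + (a - b*sqrt(d)) = 2a
= 2 * (6)
= 12

12


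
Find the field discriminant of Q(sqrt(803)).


For K = Q(sqrt(d)) with d squarefree: disc(K) = d if d = 1 mod 4, and disc(K) = 4d if d = 2 or 3 mod 4.
Here d = 803, and d mod 4 = 3.
d = 3 mod 4, not 1 (O_K = Z[sqrt(d)]), so disc(K) = 4d = 4 * (803) = 3212

3212


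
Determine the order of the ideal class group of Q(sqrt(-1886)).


K = Q(sqrt(-1886)). d mod 4 = 2, so D = disc(K) = 4d = -7544
h(K) equals the number of primitive reduced positive-definite forms (a, b, c) = a*x^2 + b*x*y + c*y^2 with b^2 - 4ac = D,
where reduced means |b| <= a <= c, with b >= 0 whenever |b| = a or a = c, and primitive means gcd(a, b, c) = 1.
Reduced forces 3a^2 <= |D| = 7544, so 1 <= a <= 50; b must have the parity of D, and c = (b^2 - D)/(4a) must be an integer >= a.
Enumerate a = 1..50, b in [-a, a]:
  a=1: (1, 0, 1886)  [1]
  a=2: (2, 0, 943)  [1]
  a=3: (3, -2, 629), (3, 2, 629)  [2]
  a=4: none
  a=5: (5, -4, 378), (5, 4, 378)  [2]
  a=6: (6, -4, 315), (6, 4, 315)  [2]
  a=7: (7, -4, 270), (7, 4, 270)  [2]
  a=8: none
  a=9: (9, -4, 210), (9, 4, 210)  [2]
  a=10: (10, -4, 189), (10, 4, 189)  [2]
  a=11..12: none
  a=13: (13, -10, 147), (13, 10, 147)  [2]
  a=14: (14, -4, 135), (14, 4, 135)  [2]
  a=15: (15, -14, 129), (15, -4, 126), (15, 4, 126), (15, 14, 129)  [4]
  a=16: none
  a=17: (17, -2, 111), (17, 2, 111)  [2]
  a=18: (18, -4, 105), (18, 4, 105)  [2]
  a=19..20: none
  a=21: (21, -10, 91), (21, -4, 90), (21, 4, 90), (21, 10, 91)  [4]
  a=22: none
  a=23: (23, 0, 82)  [1]
  a=24: none
  a=25: (25, -16, 78), (25, 16, 78)  [2]
  a=26: (26, -16, 75), (26, 16, 75)  [2]
  a=27: (27, -4, 70), (27, 4, 70)  [2]
  a=28: none
  a=29: (29, -24, 70), (29, 24, 70)  [2]
  a=30: (30, -16, 65), (30, -4, 63), (30, 4, 63), (30, 16, 65)  [4]
  a=31: (31, -12, 62), (31, 12, 62)  [2]
  a=32..33: none
  a=34: (34, -32, 63), (34, 32, 63)  [2]
  a=35: (35, -24, 58), (35, -4, 54), (35, 4, 54), (35, 24, 58)  [4]
  a=36: none
  a=37: (37, -2, 51), (37, 2, 51)  [2]
  a=38: none
  a=39: (39, -16, 50), (39, -10, 49), (39, 10, 49), (39, 16, 50)  [4]
  a=40: none
  a=41: (41, 0, 46)  [1]
  a=42: (42, -32, 51), (42, -4, 45), (42, 4, 45), (42, 32, 51)  [4]
  a=43: (43, -14, 45), (43, 14, 45)  [2]
  a=44..50: none
Total reduced forms: 1 + 1 + 2 + 2 + 2 + 2 + 2 + 2 + 2 + 2 + 4 + 2 + 2 + 4 + 1 + 2 + 2 + 2 + 2 + 4 + 2 + 2 + 4 + 2 + 4 + 1 + 4 + 2 = 64
h = 64

64


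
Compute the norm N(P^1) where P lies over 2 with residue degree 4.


N(P^a) = p^(a*f)
= 2^(1*4)
= 2^4
= 16

16


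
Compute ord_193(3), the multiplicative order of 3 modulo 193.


We want ord_193(3), the smallest k >= 1 with 3^k = 1 mod 193.
n = 193 = 193, phi(193) = 192; the order divides phi(n).
Divisors of 192: 1, 2, 3, 4, 6, 8, 12, 16, 24, 32, 48, 64, 96, 192
Repeated squaring mod 193: 3^1 = 3, 3^2 = 9, 3^4 = 81, 3^8 = 192, 3^16 = 1, 3^32 = 1, 3^64 = 1, 3^128 = 1
Test divisors in increasing order:
  k=1: 3^1 = 3 mod 193
  k=2: 3^2 = 9 mod 193
  k=3: 3^3 = 9 * 3 = 27 mod 193
  k=4: 3^4 = 81 mod 193
  k=6: 3^6 = 81 * 9 = 150 mod 193
  k=8: 3^8 = 192 mod 193
  k=12: 3^12 = 192 * 81 = 112 mod 193
  k=16: 3^16 = 1 mod 193  <- first divisor giving 1
Order = 16

16
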